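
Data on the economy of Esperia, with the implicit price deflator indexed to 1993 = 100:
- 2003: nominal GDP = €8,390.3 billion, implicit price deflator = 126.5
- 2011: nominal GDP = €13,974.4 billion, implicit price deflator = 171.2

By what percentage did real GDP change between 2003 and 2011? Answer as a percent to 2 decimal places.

Real GDP 2003 = 8390.3 / 1.265 = 6632.65.
Real GDP 2011 = 13974.4 / 1.712 = 8162.62.
Real growth = 8162.62 / 6632.65 − 1 = 0.2307.

23.07%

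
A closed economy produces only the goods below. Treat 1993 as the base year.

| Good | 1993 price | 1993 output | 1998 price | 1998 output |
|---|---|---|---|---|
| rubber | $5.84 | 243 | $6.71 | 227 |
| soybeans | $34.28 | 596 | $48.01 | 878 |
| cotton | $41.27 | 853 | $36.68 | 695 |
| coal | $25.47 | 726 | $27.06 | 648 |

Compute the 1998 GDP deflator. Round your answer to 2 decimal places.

113.17

Nominal GDP 1998 = 6.71·227 + 48.01·878 + 36.68·695 + 27.06·648 = 86703.43.
Real GDP 1998 (at 1993 prices) = 5.84·227 + 34.28·878 + 41.27·695 + 25.47·648 = 76610.73.
Deflator = Nominal/Real × 100 = 86703.43/76610.73 × 100 = 113.174.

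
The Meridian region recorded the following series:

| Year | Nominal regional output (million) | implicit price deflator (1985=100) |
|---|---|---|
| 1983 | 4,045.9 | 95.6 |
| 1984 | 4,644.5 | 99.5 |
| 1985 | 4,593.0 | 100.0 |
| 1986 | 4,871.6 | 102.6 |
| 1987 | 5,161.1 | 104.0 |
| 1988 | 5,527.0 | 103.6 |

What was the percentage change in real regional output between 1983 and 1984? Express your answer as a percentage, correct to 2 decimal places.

10.30%

Real regional output 1983 = 4045.9/0.956 = 4232.11.
Real regional output 1984 = 4644.5/0.995 = 4667.84.
Change = 4667.84/4232.11 − 1 = 0.1030.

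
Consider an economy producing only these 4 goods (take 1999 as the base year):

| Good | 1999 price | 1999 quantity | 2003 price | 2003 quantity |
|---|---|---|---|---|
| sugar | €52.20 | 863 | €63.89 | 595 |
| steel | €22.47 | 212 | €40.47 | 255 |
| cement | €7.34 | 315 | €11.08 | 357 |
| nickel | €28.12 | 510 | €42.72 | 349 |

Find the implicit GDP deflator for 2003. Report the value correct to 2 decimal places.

136.52

Nominal GDP 2003 = 63.89·595 + 40.47·255 + 11.08·357 + 42.72·349 = 67199.24.
Real GDP 2003 (at 1999 prices) = 52.20·595 + 22.47·255 + 7.34·357 + 28.12·349 = 49223.11.
Deflator = Nominal/Real × 100 = 67199.24/49223.11 × 100 = 136.520.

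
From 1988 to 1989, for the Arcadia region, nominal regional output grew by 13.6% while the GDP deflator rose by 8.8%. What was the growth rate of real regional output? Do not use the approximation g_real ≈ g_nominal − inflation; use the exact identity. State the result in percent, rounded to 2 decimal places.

(1 + g_nom) = (1 + g_real)(1 + π), so g_real = 1.1360 / 1.0880 − 1 = 0.04412.

4.41%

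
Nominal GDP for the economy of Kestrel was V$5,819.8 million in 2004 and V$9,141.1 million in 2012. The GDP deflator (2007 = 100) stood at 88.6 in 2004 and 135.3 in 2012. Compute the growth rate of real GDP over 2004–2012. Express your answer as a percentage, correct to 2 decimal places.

2.86%

Deflate each year: 2004 → 5819.8/0.886 = 6568.62; 2012 → 9141.1/1.353 = 6756.17.
So real GDP changed by 6756.17/6568.62 − 1 = 0.0286, i.e. 2.86%.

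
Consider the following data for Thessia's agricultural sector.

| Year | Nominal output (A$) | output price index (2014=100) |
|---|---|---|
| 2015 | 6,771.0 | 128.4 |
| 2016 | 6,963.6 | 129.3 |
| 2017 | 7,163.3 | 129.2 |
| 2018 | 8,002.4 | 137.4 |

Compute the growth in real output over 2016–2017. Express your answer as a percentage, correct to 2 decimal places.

Real output 2016 = 6963.6/1.293 = 5385.61.
Real output 2017 = 7163.3/1.292 = 5544.35.
Change = 5544.35/5385.61 − 1 = 0.0295.

2.95%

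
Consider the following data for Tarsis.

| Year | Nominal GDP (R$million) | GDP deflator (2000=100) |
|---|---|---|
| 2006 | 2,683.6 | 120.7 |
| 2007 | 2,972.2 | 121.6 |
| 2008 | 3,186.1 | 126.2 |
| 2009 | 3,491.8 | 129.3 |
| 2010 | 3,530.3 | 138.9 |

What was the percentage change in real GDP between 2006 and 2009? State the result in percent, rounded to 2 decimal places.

Real GDP 2006 = 2683.6/1.207 = 2223.36.
Real GDP 2009 = 3491.8/1.293 = 2700.54.
Change = 2700.54/2223.36 − 1 = 0.2146.

21.46%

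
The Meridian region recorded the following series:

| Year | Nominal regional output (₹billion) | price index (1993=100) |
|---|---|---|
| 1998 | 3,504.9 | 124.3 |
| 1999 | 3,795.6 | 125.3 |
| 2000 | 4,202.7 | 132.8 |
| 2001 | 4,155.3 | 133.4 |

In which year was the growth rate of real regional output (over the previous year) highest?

1999: real = 3795.6/1.253 = 3029.21; growth vs 1998 (2819.71) = 7.43%.
2000: real = 4202.7/1.328 = 3164.68; growth vs 1999 (3029.21) = 4.47%.
2001: real = 4155.3/1.334 = 3114.92; growth vs 2000 (3164.68) = -1.57%.

1999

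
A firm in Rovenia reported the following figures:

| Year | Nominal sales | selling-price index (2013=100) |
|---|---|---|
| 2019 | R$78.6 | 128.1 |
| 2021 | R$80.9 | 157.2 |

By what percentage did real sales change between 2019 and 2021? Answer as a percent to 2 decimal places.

Deflate each year: 2019 → 78.6/1.281 = 61.36; 2021 → 80.9/1.572 = 51.46.
So real sales changed by 51.46/61.36 − 1 = -0.1613, i.e. -16.13%.

-16.13%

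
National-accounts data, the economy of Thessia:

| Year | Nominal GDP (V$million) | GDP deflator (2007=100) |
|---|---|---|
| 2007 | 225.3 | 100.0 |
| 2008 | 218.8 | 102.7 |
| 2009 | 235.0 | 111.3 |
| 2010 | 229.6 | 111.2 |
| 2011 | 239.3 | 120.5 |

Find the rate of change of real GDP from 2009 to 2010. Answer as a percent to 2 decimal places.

-2.21%

Real GDP 2009 = 235.0/1.113 = 211.14.
Real GDP 2010 = 229.6/1.112 = 206.47.
Change = 206.47/211.14 − 1 = -0.0221.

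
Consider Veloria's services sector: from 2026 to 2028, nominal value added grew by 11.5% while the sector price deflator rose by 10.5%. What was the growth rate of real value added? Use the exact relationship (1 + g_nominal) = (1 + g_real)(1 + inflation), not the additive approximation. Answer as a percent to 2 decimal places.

0.90%

(1 + g_nom) = (1 + g_real)(1 + π), so g_real = 1.1150 / 1.1050 − 1 = 0.00905.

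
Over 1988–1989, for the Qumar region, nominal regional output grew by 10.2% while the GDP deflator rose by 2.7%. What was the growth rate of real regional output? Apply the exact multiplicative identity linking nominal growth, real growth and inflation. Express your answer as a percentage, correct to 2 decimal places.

7.30%

(1 + g_nom) = (1 + g_real)(1 + π), so g_real = 1.1020 / 1.0270 − 1 = 0.07303.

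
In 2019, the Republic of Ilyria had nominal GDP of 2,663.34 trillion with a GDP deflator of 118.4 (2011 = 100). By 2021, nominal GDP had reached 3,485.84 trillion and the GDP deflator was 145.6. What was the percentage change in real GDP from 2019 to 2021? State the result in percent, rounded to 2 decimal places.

6.43%

Deflate each year: 2019 → 2663.34/1.184 = 2249.44; 2021 → 3485.84/1.456 = 2394.12.
So real GDP changed by 2394.12/2249.44 − 1 = 0.0643, i.e. 6.43%.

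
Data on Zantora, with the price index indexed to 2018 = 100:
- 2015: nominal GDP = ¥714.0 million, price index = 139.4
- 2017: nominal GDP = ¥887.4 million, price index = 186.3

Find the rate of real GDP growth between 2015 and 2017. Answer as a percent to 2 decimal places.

Deflate each year: 2015 → 714.0/1.394 = 512.20; 2017 → 887.4/1.863 = 476.33.
So real GDP changed by 476.33/512.20 − 1 = -0.0700, i.e. -7.00%.

-7.00%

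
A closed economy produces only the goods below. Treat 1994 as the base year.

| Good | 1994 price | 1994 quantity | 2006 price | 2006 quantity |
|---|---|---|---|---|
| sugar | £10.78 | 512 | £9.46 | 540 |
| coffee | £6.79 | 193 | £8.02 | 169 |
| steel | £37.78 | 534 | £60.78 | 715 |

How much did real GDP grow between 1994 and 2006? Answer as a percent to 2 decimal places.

Real GDP 1994 = Nominal GDP 1994 = 10.78·512 + 6.79·193 + 37.78·534 = 27004.35.
Real GDP 2006 (at 1994 prices) = 10.78·540 + 6.79·169 + 37.78·715 = 33981.41.
Real growth = 33981.41/27004.35 − 1 = 0.2584.

25.84%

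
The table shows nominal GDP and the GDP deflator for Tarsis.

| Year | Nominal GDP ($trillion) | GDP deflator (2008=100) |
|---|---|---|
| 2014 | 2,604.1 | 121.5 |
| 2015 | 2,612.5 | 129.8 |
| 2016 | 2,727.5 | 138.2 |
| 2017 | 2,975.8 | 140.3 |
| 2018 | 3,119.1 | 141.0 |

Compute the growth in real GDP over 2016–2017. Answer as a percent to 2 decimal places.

Real GDP 2016 = 2727.5/1.382 = 1973.59.
Real GDP 2017 = 2975.8/1.403 = 2121.03.
Change = 2121.03/1973.59 − 1 = 0.0747.

7.47%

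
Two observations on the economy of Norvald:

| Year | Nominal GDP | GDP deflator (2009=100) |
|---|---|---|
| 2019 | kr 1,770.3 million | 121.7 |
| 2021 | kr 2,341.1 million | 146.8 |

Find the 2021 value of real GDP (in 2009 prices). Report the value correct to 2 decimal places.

kr 1,594.75 million

Real GDP = Nominal / (GDP deflator/100) = 2341.1 / 1.468 = 1594.75.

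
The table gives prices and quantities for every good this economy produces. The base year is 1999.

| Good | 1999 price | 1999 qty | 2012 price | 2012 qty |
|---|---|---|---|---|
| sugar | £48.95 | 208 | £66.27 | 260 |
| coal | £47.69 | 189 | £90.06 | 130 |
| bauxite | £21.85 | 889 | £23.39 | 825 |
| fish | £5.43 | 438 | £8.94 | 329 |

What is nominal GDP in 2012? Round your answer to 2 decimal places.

£51176.01

Nominal GDP 2012 = Σ (p_2012 × q_2012) = 66.27·260 + 90.06·130 + 23.39·825 + 8.94·329 = 51176.01.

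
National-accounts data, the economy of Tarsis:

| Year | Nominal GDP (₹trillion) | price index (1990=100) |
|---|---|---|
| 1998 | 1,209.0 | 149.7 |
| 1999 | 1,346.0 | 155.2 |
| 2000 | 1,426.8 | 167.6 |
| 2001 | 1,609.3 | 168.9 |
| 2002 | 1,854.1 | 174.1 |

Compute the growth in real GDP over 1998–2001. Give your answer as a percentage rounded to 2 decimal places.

Real GDP 1998 = 1209.0/1.497 = 807.62.
Real GDP 2001 = 1609.3/1.689 = 952.81.
Change = 952.81/807.62 − 1 = 0.1798.

17.98%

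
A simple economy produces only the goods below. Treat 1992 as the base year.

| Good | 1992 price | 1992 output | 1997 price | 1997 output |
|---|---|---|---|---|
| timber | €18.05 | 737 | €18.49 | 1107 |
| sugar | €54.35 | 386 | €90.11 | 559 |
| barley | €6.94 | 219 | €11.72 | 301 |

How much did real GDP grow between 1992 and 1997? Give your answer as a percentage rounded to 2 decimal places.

46.51%

Real GDP 1992 = Nominal GDP 1992 = 18.05·737 + 54.35·386 + 6.94·219 = 35801.81.
Real GDP 1997 (at 1992 prices) = 18.05·1107 + 54.35·559 + 6.94·301 = 52451.94.
Real growth = 52451.94/35801.81 − 1 = 0.4651.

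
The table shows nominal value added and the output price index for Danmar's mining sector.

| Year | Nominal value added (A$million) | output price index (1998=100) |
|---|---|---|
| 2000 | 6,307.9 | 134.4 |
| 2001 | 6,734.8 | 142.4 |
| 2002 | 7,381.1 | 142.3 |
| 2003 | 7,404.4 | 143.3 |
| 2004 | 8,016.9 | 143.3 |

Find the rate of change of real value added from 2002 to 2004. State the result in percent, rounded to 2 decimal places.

7.86%

Real value added 2002 = 7381.1/1.423 = 5187.00.
Real value added 2004 = 8016.9/1.433 = 5594.49.
Change = 5594.49/5187.00 − 1 = 0.0786.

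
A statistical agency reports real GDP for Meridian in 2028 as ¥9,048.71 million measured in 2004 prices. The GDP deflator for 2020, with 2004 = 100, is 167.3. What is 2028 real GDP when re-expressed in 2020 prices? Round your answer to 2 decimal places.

Real GDP in 2020 prices = Real GDP in 2004 prices × (P_2020/P_2004) = 9048.71 × 1.673 = 15138.49.

¥15,138.49 million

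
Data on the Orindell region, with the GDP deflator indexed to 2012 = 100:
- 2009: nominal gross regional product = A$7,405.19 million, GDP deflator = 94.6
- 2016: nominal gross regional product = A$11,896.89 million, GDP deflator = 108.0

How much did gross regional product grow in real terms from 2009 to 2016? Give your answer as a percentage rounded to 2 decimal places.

Deflate each year: 2009 → 7405.19/0.946 = 7827.90; 2016 → 11896.89/1.080 = 11015.64.
So real gross regional product changed by 11015.64/7827.90 − 1 = 0.4072, i.e. 40.72%.

40.72%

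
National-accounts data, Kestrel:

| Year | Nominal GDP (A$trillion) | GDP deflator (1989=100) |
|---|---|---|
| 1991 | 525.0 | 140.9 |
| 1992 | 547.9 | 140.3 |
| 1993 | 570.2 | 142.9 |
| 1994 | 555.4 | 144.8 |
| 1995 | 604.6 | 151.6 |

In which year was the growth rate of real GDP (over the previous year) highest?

1992: real = 547.9/1.403 = 390.52; growth vs 1991 (372.60) = 4.81%.
1993: real = 570.2/1.429 = 399.02; growth vs 1992 (390.52) = 2.18%.
1994: real = 555.4/1.448 = 383.56; growth vs 1993 (399.02) = -3.87%.
1995: real = 604.6/1.516 = 398.81; growth vs 1994 (383.56) = 3.98%.

1992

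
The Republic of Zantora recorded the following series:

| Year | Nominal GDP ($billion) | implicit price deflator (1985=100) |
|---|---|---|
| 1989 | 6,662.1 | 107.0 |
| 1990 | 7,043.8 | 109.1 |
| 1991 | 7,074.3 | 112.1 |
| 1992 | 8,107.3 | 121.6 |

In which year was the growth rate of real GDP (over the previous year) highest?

1990: real = 7043.8/1.091 = 6456.28; growth vs 1989 (6226.26) = 3.69%.
1991: real = 7074.3/1.121 = 6310.70; growth vs 1990 (6456.28) = -2.25%.
1992: real = 8107.3/1.216 = 6667.19; growth vs 1991 (6310.70) = 5.65%.

1992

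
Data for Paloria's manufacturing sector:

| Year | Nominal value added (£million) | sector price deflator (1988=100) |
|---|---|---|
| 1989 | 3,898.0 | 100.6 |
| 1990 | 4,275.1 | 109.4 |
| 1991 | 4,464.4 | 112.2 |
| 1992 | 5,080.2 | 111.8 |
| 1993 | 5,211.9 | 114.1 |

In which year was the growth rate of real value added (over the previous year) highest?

1992

1990: real = 4275.1/1.094 = 3907.77; growth vs 1989 (3874.75) = 0.85%.
1991: real = 4464.4/1.122 = 3978.97; growth vs 1990 (3907.77) = 1.82%.
1992: real = 5080.2/1.118 = 4544.01; growth vs 1991 (3978.97) = 14.20%.
1993: real = 5211.9/1.141 = 4567.84; growth vs 1992 (4544.01) = 0.52%.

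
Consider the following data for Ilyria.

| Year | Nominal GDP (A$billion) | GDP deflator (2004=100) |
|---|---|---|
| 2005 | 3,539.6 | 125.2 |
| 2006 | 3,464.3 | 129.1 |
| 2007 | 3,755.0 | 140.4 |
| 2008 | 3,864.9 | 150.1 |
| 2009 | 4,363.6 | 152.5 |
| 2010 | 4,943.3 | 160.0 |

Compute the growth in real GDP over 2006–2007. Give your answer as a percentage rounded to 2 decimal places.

Real GDP 2006 = 3464.3/1.291 = 2683.42.
Real GDP 2007 = 3755.0/1.404 = 2674.50.
Change = 2674.50/2683.42 − 1 = -0.0033.

-0.33%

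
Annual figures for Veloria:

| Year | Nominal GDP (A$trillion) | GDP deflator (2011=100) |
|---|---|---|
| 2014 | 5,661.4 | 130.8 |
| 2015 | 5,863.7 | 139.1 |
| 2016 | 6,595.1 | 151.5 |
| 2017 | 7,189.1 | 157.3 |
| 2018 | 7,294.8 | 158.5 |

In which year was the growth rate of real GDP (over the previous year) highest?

2017

2015: real = 5863.7/1.391 = 4215.46; growth vs 2014 (4328.29) = -2.61%.
2016: real = 6595.1/1.515 = 4353.20; growth vs 2015 (4215.46) = 3.27%.
2017: real = 7189.1/1.573 = 4570.31; growth vs 2016 (4353.20) = 4.99%.
2018: real = 7294.8/1.585 = 4602.40; growth vs 2017 (4570.31) = 0.70%.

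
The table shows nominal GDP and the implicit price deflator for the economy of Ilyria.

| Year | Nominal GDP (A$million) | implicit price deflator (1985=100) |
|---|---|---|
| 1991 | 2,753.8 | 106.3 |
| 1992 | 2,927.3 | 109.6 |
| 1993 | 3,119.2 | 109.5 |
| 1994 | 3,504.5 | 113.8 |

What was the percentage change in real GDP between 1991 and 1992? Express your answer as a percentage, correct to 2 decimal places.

Real GDP 1991 = 2753.8/1.063 = 2590.59.
Real GDP 1992 = 2927.3/1.096 = 2670.89.
Change = 2670.89/2590.59 − 1 = 0.0310.

3.10%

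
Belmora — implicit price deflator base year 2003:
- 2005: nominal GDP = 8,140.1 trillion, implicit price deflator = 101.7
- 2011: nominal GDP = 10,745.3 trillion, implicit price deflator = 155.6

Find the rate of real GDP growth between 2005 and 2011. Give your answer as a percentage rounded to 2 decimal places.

-13.72%

Deflate each year: 2005 → 8140.1/1.017 = 8004.03; 2011 → 10745.3/1.556 = 6905.72.
So real GDP changed by 6905.72/8004.03 − 1 = -0.1372, i.e. -13.72%.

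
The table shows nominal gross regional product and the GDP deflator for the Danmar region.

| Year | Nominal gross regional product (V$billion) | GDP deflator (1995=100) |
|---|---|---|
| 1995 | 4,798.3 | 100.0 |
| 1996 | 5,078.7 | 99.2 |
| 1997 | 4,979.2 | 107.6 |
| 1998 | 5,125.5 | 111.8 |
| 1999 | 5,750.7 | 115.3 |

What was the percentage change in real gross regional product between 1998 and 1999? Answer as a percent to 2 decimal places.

8.79%

Real gross regional product 1998 = 5125.5/1.118 = 4584.53.
Real gross regional product 1999 = 5750.7/1.153 = 4987.60.
Change = 4987.60/4584.53 − 1 = 0.0879.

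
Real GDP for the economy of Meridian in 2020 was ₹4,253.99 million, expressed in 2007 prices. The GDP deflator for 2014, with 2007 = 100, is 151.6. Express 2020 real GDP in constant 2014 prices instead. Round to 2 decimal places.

Real GDP in 2014 prices = Real GDP in 2007 prices × (P_2014/P_2007) = 4253.99 × 1.516 = 6449.05.

₹6,449.05 million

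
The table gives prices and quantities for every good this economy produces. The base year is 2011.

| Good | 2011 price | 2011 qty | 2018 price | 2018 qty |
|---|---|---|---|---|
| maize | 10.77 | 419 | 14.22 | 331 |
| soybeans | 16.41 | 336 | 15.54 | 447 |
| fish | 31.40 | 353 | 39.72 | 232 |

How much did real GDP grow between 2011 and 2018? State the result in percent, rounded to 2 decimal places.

-13.86%

Real GDP 2011 = Nominal GDP 2011 = 10.77·419 + 16.41·336 + 31.40·353 = 21110.59.
Real GDP 2018 (at 2011 prices) = 10.77·331 + 16.41·447 + 31.40·232 = 18184.94.
Real growth = 18184.94/21110.59 − 1 = -0.1386.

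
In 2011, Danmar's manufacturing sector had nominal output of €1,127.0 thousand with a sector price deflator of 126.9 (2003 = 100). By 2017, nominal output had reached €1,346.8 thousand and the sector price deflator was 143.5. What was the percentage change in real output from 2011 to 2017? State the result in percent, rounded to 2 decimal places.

5.68%

Deflate each year: 2011 → 1127.0/1.269 = 888.10; 2017 → 1346.8/1.435 = 938.54.
So real output changed by 938.54/888.10 − 1 = 0.0568, i.e. 5.68%.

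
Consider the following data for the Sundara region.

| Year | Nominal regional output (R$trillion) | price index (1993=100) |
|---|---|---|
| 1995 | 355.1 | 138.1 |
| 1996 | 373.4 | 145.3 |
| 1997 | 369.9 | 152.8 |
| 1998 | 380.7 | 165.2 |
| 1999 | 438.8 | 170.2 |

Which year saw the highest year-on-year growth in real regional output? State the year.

1996: real = 373.4/1.453 = 256.99; growth vs 1995 (257.13) = -0.05%.
1997: real = 369.9/1.528 = 242.08; growth vs 1996 (256.99) = -5.80%.
1998: real = 380.7/1.652 = 230.45; growth vs 1997 (242.08) = -4.80%.
1999: real = 438.8/1.702 = 257.81; growth vs 1998 (230.45) = 11.87%.

1999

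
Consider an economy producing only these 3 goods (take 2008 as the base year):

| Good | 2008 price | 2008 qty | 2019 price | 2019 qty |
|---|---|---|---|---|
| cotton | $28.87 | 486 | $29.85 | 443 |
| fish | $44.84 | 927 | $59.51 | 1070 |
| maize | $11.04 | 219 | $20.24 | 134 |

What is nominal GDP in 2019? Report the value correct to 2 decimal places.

$79611.41

Nominal GDP 2019 = Σ (p_2019 × q_2019) = 29.85·443 + 59.51·1070 + 20.24·134 = 79611.41.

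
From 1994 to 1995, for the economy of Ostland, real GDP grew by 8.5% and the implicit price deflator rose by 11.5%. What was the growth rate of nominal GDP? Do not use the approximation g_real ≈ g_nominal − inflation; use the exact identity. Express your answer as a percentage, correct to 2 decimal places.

20.98%

(1 + g_nom) = (1 + g_real)(1 + π) = 1.0850 × 1.1150 = 1.20978.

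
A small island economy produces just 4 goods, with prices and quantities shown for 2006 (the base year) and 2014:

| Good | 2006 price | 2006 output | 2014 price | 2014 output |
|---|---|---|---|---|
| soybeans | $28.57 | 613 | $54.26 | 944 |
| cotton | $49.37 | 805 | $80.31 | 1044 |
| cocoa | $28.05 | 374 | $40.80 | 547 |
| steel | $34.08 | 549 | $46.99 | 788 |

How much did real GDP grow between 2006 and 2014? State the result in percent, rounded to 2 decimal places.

39.62%

Real GDP 2006 = Nominal GDP 2006 = 28.57·613 + 49.37·805 + 28.05·374 + 34.08·549 = 86456.88.
Real GDP 2014 (at 2006 prices) = 28.57·944 + 49.37·1044 + 28.05·547 + 34.08·788 = 120710.75.
Real growth = 120710.75/86456.88 − 1 = 0.3962.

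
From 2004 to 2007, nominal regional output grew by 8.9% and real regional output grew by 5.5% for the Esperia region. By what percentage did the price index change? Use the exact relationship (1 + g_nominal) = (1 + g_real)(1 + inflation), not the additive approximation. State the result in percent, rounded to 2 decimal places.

(1 + g_nom) = (1 + g_real)(1 + π), so π = 1.0890 / 1.0550 − 1 = 0.03223.

3.22%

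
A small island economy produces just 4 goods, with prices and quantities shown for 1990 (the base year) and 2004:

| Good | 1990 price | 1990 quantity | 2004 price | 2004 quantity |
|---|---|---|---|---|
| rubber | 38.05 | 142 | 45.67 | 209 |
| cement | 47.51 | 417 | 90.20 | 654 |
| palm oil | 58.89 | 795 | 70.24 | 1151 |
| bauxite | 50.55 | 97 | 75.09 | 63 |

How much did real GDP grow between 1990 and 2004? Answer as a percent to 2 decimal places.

42.96%

Real GDP 1990 = Nominal GDP 1990 = 38.05·142 + 47.51·417 + 58.89·795 + 50.55·97 = 76935.67.
Real GDP 2004 (at 1990 prices) = 38.05·209 + 47.51·654 + 58.89·1151 + 50.55·63 = 109991.03.
Real growth = 109991.03/76935.67 − 1 = 0.4296.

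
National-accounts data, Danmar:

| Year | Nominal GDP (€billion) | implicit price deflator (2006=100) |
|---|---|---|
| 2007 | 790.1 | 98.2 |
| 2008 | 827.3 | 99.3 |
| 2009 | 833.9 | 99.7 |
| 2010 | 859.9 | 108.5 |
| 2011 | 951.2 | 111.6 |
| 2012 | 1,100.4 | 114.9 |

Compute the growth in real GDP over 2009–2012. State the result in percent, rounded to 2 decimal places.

14.50%

Real GDP 2009 = 833.9/0.997 = 836.41.
Real GDP 2012 = 1100.4/1.149 = 957.70.
Change = 957.70/836.41 − 1 = 0.1450.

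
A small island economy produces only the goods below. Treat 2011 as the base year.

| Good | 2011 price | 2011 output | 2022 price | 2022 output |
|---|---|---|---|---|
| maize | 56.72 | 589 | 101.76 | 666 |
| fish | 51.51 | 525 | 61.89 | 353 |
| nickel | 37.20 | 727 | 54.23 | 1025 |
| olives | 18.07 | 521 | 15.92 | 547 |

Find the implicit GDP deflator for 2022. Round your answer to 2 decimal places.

Nominal GDP 2022 = 101.76·666 + 61.89·353 + 54.23·1025 + 15.92·547 = 153913.32.
Real GDP 2022 (at 2011 prices) = 56.72·666 + 51.51·353 + 37.20·1025 + 18.07·547 = 103972.84.
Deflator = Nominal/Real × 100 = 153913.32/103972.84 × 100 = 148.032.

148.03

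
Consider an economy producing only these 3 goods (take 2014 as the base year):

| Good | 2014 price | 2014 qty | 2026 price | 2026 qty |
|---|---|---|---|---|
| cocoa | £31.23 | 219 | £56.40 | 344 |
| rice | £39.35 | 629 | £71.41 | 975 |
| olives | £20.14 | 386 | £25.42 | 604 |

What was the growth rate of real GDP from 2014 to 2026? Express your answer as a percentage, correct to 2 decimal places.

Real GDP 2014 = Nominal GDP 2014 = 31.23·219 + 39.35·629 + 20.14·386 = 39364.56.
Real GDP 2026 (at 2014 prices) = 31.23·344 + 39.35·975 + 20.14·604 = 61273.93.
Real growth = 61273.93/39364.56 − 1 = 0.5566.

55.66%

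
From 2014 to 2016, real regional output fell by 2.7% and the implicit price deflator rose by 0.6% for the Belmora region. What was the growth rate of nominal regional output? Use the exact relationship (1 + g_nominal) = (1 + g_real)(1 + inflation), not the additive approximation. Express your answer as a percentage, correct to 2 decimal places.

-2.12%

(1 + g_nom) = (1 + g_real)(1 + π) = 0.9730 × 1.0060 = 0.97884.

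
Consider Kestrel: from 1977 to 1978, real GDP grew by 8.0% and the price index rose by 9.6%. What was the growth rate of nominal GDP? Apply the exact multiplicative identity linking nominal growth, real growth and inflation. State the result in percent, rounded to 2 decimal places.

(1 + g_nom) = (1 + g_real)(1 + π) = 1.0800 × 1.0960 = 1.18368.

18.37%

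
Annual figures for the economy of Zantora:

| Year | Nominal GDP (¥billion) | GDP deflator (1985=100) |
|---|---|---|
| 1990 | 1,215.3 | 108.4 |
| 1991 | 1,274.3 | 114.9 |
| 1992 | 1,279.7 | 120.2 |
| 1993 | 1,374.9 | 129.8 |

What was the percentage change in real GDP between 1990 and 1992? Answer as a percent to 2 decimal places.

-5.04%

Real GDP 1990 = 1215.3/1.084 = 1121.13.
Real GDP 1992 = 1279.7/1.202 = 1064.64.
Change = 1064.64/1121.13 − 1 = -0.0504.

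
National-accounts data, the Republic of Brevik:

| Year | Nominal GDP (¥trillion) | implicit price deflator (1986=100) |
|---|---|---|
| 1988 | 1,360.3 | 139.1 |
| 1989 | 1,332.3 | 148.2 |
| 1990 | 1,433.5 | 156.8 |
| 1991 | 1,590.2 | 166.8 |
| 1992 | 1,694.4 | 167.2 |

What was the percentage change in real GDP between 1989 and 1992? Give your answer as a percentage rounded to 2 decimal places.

Real GDP 1989 = 1332.3/1.482 = 898.99.
Real GDP 1992 = 1694.4/1.672 = 1013.40.
Change = 1013.40/898.99 − 1 = 0.1273.

12.73%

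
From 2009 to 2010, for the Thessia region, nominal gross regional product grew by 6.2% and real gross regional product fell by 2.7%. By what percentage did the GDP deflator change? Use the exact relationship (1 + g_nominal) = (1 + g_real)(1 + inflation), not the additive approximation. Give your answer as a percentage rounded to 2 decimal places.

(1 + g_nom) = (1 + g_real)(1 + π), so π = 1.0620 / 0.9730 − 1 = 0.09147.

9.15%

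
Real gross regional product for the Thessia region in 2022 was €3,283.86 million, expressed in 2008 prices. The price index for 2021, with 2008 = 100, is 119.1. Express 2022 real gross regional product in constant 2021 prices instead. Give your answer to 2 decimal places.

€3,911.08 million

Real gross regional product in 2021 prices = Real gross regional product in 2008 prices × (P_2021/P_2008) = 3283.86 × 1.191 = 3911.08.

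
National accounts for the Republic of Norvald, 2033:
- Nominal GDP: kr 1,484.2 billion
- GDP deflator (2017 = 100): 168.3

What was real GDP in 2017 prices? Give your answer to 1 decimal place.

kr 881.9 billion

Real GDP = Nominal / (GDP deflator/100) = 1484.2 / 1.683 = 881.88.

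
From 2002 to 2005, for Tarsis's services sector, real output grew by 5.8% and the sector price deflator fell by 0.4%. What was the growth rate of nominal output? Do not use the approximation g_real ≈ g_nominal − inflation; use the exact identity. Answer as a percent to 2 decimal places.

5.38%

(1 + g_nom) = (1 + g_real)(1 + π) = 1.0580 × 0.9960 = 1.05377.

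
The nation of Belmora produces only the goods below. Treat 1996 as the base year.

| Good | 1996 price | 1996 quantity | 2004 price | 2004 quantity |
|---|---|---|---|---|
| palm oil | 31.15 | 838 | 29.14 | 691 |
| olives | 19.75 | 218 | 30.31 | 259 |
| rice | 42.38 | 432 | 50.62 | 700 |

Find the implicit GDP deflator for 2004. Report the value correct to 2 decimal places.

Nominal GDP 2004 = 29.14·691 + 30.31·259 + 50.62·700 = 63420.03.
Real GDP 2004 (at 1996 prices) = 31.15·691 + 19.75·259 + 42.38·700 = 56305.90.
Deflator = Nominal/Real × 100 = 63420.03/56305.90 × 100 = 112.635.

112.63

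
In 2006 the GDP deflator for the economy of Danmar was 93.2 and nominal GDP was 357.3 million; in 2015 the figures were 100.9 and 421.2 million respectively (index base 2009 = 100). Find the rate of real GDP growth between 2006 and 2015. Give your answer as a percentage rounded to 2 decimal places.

Real GDP 2006 = 357.3 / 0.932 = 383.37.
Real GDP 2015 = 421.2 / 1.009 = 417.44.
Real growth = 417.44 / 383.37 − 1 = 0.0889.

8.89%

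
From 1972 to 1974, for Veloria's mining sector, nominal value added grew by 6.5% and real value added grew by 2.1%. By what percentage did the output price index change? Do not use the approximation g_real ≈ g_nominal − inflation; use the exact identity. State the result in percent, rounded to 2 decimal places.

(1 + g_nom) = (1 + g_real)(1 + π), so π = 1.0650 / 1.0210 − 1 = 0.04310.

4.31%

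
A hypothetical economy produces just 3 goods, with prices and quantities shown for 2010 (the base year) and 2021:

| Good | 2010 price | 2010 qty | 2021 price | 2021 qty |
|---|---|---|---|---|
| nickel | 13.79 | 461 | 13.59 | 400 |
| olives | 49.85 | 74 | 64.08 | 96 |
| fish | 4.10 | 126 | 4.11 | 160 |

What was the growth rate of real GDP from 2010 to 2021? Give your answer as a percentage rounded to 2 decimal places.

3.74%

Real GDP 2010 = Nominal GDP 2010 = 13.79·461 + 49.85·74 + 4.10·126 = 10562.69.
Real GDP 2021 (at 2010 prices) = 13.79·400 + 49.85·96 + 4.10·160 = 10957.60.
Real growth = 10957.60/10562.69 − 1 = 0.0374.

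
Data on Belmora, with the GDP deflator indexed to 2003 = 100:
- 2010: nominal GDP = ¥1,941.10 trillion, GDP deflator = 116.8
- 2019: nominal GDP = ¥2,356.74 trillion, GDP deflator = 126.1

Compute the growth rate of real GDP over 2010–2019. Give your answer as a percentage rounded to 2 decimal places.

Deflate each year: 2010 → 1941.10/1.168 = 1661.90; 2019 → 2356.74/1.261 = 1868.95.
So real GDP changed by 1868.95/1661.90 − 1 = 0.1246, i.e. 12.46%.

12.46%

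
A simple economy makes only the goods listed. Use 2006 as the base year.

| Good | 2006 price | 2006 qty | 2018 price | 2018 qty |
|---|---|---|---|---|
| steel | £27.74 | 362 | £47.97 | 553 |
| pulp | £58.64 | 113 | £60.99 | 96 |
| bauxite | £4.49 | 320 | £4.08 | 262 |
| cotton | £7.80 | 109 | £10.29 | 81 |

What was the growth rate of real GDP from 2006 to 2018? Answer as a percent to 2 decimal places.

20.17%

Real GDP 2006 = Nominal GDP 2006 = 27.74·362 + 58.64·113 + 4.49·320 + 7.80·109 = 18955.20.
Real GDP 2018 (at 2006 prices) = 27.74·553 + 58.64·96 + 4.49·262 + 7.80·81 = 22777.84.
Real growth = 22777.84/18955.20 − 1 = 0.2017.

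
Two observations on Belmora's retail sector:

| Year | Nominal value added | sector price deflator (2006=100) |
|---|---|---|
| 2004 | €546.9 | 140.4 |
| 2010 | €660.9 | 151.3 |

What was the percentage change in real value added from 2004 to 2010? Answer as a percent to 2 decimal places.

Deflate each year: 2004 → 546.9/1.404 = 389.53; 2010 → 660.9/1.513 = 436.81.
So real value added changed by 436.81/389.53 − 1 = 0.1214, i.e. 12.14%.

12.14%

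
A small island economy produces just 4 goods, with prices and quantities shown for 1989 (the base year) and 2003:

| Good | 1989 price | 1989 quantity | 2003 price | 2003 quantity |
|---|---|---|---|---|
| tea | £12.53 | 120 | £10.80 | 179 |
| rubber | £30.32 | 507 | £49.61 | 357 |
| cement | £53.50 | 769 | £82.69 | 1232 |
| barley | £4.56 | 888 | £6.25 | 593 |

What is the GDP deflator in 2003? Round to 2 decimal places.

153.30

Nominal GDP 2003 = 10.80·179 + 49.61·357 + 82.69·1232 + 6.25·593 = 125224.30.
Real GDP 2003 (at 1989 prices) = 12.53·179 + 30.32·357 + 53.50·1232 + 4.56·593 = 81683.19.
Deflator = Nominal/Real × 100 = 125224.30/81683.19 × 100 = 153.305.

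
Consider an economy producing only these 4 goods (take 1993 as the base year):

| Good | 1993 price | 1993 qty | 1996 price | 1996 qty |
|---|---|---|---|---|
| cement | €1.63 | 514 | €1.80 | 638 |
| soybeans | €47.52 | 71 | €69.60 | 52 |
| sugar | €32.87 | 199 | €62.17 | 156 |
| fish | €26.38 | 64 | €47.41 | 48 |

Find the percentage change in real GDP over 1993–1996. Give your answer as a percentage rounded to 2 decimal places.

Real GDP 1993 = Nominal GDP 1993 = 1.63·514 + 47.52·71 + 32.87·199 + 26.38·64 = 12441.19.
Real GDP 1996 (at 1993 prices) = 1.63·638 + 47.52·52 + 32.87·156 + 26.38·48 = 9904.94.
Real growth = 9904.94/12441.19 − 1 = -0.2039.

-20.39%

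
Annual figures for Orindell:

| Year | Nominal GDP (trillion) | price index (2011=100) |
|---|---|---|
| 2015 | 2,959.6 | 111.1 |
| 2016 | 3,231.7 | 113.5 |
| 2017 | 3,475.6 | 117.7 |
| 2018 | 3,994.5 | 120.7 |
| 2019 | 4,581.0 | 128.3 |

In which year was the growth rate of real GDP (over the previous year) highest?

2016: real = 3231.7/1.135 = 2847.31; growth vs 2015 (2663.91) = 6.88%.
2017: real = 3475.6/1.177 = 2952.93; growth vs 2016 (2847.31) = 3.71%.
2018: real = 3994.5/1.207 = 3309.44; growth vs 2017 (2952.93) = 12.07%.
2019: real = 4581.0/1.283 = 3570.54; growth vs 2018 (3309.44) = 7.89%.

2018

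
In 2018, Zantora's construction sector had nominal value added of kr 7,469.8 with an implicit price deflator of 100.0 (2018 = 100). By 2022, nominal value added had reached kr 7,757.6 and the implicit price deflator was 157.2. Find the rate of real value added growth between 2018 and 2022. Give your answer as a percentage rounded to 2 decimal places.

Real value added 2018 = 7469.8 / 1.000 = 7469.80.
Real value added 2022 = 7757.6 / 1.572 = 4934.86.
Real growth = 4934.86 / 7469.80 − 1 = -0.3394.

-33.94%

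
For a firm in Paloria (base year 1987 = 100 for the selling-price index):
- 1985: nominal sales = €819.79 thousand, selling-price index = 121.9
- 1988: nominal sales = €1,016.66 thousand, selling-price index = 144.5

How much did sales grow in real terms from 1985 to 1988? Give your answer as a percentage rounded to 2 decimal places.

Deflate each year: 1985 → 819.79/1.219 = 672.51; 1988 → 1016.66/1.445 = 703.57.
So real sales changed by 703.57/672.51 − 1 = 0.0462, i.e. 4.62%.

4.62%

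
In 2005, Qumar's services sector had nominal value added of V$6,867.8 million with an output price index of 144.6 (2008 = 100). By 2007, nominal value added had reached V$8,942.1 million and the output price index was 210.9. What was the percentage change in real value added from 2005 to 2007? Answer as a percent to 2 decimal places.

Deflate each year: 2005 → 6867.8/1.446 = 4749.52; 2007 → 8942.1/2.109 = 4239.97.
So real value added changed by 4239.97/4749.52 − 1 = -0.1073, i.e. -10.73%.

-10.73%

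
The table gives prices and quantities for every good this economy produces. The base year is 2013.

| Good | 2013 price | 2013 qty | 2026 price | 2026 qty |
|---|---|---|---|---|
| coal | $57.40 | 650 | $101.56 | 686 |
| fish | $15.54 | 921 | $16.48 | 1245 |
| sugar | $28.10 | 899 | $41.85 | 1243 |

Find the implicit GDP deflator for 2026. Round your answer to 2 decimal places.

151.85

Nominal GDP 2026 = 101.56·686 + 16.48·1245 + 41.85·1243 = 142207.31.
Real GDP 2026 (at 2013 prices) = 57.40·686 + 15.54·1245 + 28.10·1243 = 93652.00.
Deflator = Nominal/Real × 100 = 142207.31/93652.00 × 100 = 151.847.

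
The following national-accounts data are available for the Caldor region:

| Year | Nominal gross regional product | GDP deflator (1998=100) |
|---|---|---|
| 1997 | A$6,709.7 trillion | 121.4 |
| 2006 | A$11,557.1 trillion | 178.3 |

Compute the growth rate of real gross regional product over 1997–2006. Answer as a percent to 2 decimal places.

Deflate each year: 1997 → 6709.7/1.214 = 5526.94; 2006 → 11557.1/1.783 = 6481.83.
So real gross regional product changed by 6481.83/5526.94 − 1 = 0.1728, i.e. 17.28%.

17.28%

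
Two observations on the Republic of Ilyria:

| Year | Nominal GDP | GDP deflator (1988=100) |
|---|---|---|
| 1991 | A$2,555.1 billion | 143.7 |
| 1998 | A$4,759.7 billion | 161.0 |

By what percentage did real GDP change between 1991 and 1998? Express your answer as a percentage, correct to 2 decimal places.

66.27%

Real GDP 1991 = 2555.1 / 1.437 = 1778.08.
Real GDP 1998 = 4759.7 / 1.610 = 2956.34.
Real growth = 2956.34 / 1778.08 − 1 = 0.6627.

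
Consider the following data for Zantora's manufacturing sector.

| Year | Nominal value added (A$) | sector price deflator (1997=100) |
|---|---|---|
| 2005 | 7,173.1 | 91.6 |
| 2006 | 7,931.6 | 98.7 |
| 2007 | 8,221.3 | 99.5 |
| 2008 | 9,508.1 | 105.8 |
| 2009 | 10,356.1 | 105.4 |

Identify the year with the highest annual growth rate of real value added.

2009

2006: real = 7931.6/0.987 = 8036.07; growth vs 2005 (7830.90) = 2.62%.
2007: real = 8221.3/0.995 = 8262.61; growth vs 2006 (8036.07) = 2.82%.
2008: real = 9508.1/1.058 = 8986.86; growth vs 2007 (8262.61) = 8.77%.
2009: real = 10356.1/1.054 = 9825.52; growth vs 2008 (8986.86) = 9.33%.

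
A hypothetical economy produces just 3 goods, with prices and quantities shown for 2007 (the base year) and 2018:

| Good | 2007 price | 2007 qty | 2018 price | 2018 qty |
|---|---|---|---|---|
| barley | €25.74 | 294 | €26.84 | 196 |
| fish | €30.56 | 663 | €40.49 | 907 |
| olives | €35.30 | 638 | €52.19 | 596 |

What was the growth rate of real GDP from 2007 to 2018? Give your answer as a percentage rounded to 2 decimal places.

6.86%

Real GDP 2007 = Nominal GDP 2007 = 25.74·294 + 30.56·663 + 35.30·638 = 50350.24.
Real GDP 2018 (at 2007 prices) = 25.74·196 + 30.56·907 + 35.30·596 = 53801.76.
Real growth = 53801.76/50350.24 − 1 = 0.0686.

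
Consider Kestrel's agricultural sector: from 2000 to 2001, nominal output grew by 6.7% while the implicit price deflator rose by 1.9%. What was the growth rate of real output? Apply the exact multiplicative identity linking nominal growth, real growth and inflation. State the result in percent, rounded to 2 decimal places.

(1 + g_nom) = (1 + g_real)(1 + π), so g_real = 1.0670 / 1.0190 − 1 = 0.04711.

4.71%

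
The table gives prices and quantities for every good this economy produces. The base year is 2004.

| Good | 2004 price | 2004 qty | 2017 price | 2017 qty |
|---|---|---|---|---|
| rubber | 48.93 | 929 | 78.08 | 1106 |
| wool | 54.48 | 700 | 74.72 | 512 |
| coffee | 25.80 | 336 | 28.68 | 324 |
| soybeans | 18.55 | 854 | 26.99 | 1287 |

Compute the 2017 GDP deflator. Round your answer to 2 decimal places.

Nominal GDP 2017 = 78.08·1106 + 74.72·512 + 28.68·324 + 26.99·1287 = 168641.57.
Real GDP 2017 (at 2004 prices) = 48.93·1106 + 54.48·512 + 25.80·324 + 18.55·1287 = 114243.39.
Deflator = Nominal/Real × 100 = 168641.57/114243.39 × 100 = 147.616.

147.62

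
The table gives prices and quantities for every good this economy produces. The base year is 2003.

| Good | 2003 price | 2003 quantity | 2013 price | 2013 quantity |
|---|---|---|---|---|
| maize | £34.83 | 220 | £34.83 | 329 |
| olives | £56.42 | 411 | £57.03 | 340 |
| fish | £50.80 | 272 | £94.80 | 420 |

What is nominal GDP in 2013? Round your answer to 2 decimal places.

£70665.27

Nominal GDP 2013 = Σ (p_2013 × q_2013) = 34.83·329 + 57.03·340 + 94.80·420 = 70665.27.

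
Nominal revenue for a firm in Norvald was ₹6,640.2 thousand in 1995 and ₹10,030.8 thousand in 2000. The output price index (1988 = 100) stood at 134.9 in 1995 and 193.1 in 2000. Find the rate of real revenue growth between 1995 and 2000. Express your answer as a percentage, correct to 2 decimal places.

Deflate each year: 1995 → 6640.2/1.349 = 4922.31; 2000 → 10030.8/1.931 = 5194.61.
So real revenue changed by 5194.61/4922.31 − 1 = 0.0553, i.e. 5.53%.

5.53%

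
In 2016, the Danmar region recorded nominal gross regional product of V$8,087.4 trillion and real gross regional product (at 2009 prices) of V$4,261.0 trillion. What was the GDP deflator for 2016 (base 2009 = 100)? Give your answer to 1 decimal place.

189.8

GDP deflator = (Nominal / Real) × 100 = 8087.4 / 4261.0 × 100 = 189.80.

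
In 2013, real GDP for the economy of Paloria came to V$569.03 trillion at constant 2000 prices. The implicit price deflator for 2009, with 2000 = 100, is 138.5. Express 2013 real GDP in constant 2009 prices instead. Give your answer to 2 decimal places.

Real GDP in 2009 prices = Real GDP in 2000 prices × (P_2009/P_2000) = 569.03 × 1.385 = 788.11.

V$788.11 trillion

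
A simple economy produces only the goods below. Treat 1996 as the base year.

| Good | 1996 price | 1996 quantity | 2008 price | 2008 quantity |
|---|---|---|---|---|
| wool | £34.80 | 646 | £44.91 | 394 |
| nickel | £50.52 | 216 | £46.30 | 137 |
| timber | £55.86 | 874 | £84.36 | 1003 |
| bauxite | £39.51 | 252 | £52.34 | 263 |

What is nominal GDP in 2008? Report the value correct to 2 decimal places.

£122416.14

Nominal GDP 2008 = Σ (p_2008 × q_2008) = 44.91·394 + 46.30·137 + 84.36·1003 + 52.34·263 = 122416.14.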